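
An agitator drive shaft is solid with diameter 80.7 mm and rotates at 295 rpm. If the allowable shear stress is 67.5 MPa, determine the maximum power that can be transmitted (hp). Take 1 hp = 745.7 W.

J = πd⁴/32 = π(0.0807)⁴/32 = 4.164×10^-6 m⁴.
T_max = τ_allow·J/r = 6.75×10^7 × 4.164×10^-6 / 0.0404 = 6966 N·m.
ω = 2π·295/60 = 30.89 rad/s, so P_max = T_max·ω = 2.152×10^5 W.

289 hp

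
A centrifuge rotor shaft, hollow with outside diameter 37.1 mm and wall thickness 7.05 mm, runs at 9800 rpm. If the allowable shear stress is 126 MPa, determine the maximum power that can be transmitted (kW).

J = π(d_o⁴ − d_i⁴)/32 = π(0.0371⁴ − 0.0230⁴)/32 = 1.585×10^-7 m⁴.
T_max = τ_allow·J/r = 1.26×10^8 × 1.585×10^-7 / 0.0186 = 1077 N·m.
ω = 2π·9800/60 = 1026 rad/s, so P_max = T_max·ω = 1.105×10^6 W.

1110 kW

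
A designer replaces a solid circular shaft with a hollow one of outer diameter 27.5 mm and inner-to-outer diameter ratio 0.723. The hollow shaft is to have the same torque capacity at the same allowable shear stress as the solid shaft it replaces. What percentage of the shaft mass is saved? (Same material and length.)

41.0 %

Equal τ_max and T ⇒ the solid shaft needs d_s³ = d_o³(1−k⁴), so d_s = 27.5·(1−0.723⁴)^(1/3) = 24.72 mm.
Area ratio A_h/A_s = d_o²(1−k²)/d_s² = (1−k²)/(1−k⁴)^(2/3) = 0.5904.
Mass saving = 1 − 0.5904 = 41.0 %.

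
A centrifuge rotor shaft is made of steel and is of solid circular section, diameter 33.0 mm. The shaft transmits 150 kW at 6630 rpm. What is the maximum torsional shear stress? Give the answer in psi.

ω = 2π·6630/60 = 694.3 rad/s, so T = P/ω = 150×10³ / 694.3 = 216.0 N·m.
J = πd⁴/32 = π(0.0330)⁴/32 = 1.164×10^-7 m⁴.
τ_max = T·r/J = 216.0 × 0.0165 / 1.164×10^-7 = 3.062×10^7 Pa.

4440 psi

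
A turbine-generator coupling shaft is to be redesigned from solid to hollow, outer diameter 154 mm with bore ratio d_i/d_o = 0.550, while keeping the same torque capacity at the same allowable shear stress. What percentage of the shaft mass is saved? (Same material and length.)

25.6 %

Equal τ_max and T ⇒ the solid shaft needs d_s³ = d_o³(1−k⁴), so d_s = 154·(1−0.550⁴)^(1/3) = 149.2 mm.
Area ratio A_h/A_s = d_o²(1−k²)/d_s² = (1−k²)/(1−k⁴)^(2/3) = 0.7436.
Mass saving = 1 − 0.7436 = 25.6 %.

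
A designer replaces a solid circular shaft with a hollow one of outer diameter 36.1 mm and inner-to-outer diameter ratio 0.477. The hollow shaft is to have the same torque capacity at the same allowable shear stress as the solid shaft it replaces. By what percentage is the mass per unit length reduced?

20.0 %

Equal τ_max and T ⇒ the solid shaft needs d_s³ = d_o³(1−k⁴), so d_s = 36.1·(1−0.477⁴)^(1/3) = 35.47 mm.
Area ratio A_h/A_s = d_o²(1−k²)/d_s² = (1−k²)/(1−k⁴)^(2/3) = 0.8003.
Mass saving = 1 − 0.8003 = 20.0 %.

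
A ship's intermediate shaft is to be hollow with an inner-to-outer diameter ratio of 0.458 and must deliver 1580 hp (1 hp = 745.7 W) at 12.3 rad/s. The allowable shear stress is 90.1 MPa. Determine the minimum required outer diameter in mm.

ω = 12.3 rad/s, so T = P/ω = 1580×745.7 / 12.30 = 95790 N·m.
For a hollow shaft with d_i/d_o = 0.458: τ_max = 16T/(π d_o³ (1−k⁴)), so d_o = [16T/(π τ_allow (1−k⁴))]^(1/3) = [16·95790/(π·9.01×10^7·0.9560)]^(1/3) = 0.1783 m.

178 mm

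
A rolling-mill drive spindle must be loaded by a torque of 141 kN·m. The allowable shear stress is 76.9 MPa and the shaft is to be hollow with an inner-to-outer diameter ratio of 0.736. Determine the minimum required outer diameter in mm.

For a hollow shaft with d_i/d_o = 0.736: τ_max = 16T/(π d_o³ (1−k⁴)), so d_o = [16T/(π τ_allow (1−k⁴))]^(1/3) = [16·141000/(π·7.69×10^7·0.7066)]^(1/3) = 0.2364 m.

236 mm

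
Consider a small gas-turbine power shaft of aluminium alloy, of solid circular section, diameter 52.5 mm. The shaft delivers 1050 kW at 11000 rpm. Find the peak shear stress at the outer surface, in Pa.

ω = 2π·11000/60 = 1152 rad/s, so T = P/ω = 1050×10³ / 1152 = 911.5 N·m.
J = πd⁴/32 = π(0.0525)⁴/32 = 7.458×10^-7 m⁴.
τ_max = T·r/J = 911.5 × 0.0262 / 7.458×10^-7 = 3.208×10^7 Pa.

3.21e7 Pa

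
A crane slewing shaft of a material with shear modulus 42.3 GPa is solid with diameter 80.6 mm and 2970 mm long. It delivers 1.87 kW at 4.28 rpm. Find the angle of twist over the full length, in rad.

0.0707 rad

ω = 2π·4.28/60 = 0.4482 rad/s, so T = P/ω = 1.87×10³ / 0.4482 = 4172 N·m.
J = πd⁴/32 = π(0.0806)⁴/32 = 4.143×10^-6 m⁴.
θ = T·L/(G·J) = 4172 × 2.97 / (42.3×10⁹ × 4.143×10^-6) = 0.07070 rad.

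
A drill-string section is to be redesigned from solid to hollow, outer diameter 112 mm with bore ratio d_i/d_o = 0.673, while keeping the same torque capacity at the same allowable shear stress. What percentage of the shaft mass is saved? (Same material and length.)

36.2 %

Equal τ_max and T ⇒ the solid shaft needs d_s³ = d_o³(1−k⁴), so d_s = 112·(1−0.673⁴)^(1/3) = 103.7 mm.
Area ratio A_h/A_s = d_o²(1−k²)/d_s² = (1−k²)/(1−k⁴)^(2/3) = 0.6376.
Mass saving = 1 − 0.6376 = 36.2 %.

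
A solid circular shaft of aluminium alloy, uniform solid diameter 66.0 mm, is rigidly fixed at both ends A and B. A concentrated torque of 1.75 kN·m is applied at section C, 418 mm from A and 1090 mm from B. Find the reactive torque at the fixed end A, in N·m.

1260 N·m

With uniform GJ and both ends fixed, compatibility θ_AC = θ_CB gives T_A·a = T_B·b, together with T_A + T_B = T₀.
T_A = T₀·b/(a+b) = 1750·1090/1508 = 1265 N·m; T_B = 485.1 N·m.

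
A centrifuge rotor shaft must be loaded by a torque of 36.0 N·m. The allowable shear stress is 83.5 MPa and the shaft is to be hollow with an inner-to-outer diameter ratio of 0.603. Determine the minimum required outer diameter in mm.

13.6 mm

For a hollow shaft with d_i/d_o = 0.603: τ_max = 16T/(π d_o³ (1−k⁴)), so d_o = [16T/(π τ_allow (1−k⁴))]^(1/3) = [16·36.00/(π·8.35×10^7·0.8678)]^(1/3) = 0.01363 m.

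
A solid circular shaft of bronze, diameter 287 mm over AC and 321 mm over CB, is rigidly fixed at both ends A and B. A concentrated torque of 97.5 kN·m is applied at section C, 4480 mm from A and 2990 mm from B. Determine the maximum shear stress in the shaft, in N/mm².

Compatibility: T_A·a/J_AC = T_B·b/J_CB with T_A + T_B = T₀.
J_AC = 6.66×10^-4 m⁴, J_CB = 1.04×10^-3 m⁴, so T_A = T₀·(J_AC/a)/((J_AC/a)+(J_CB/b)) = 29150 N·m, T_B = 68350 N·m.
τ in each portion: τ_AC = 6.28×10^6 Pa, τ_CB = 1.05×10^7 Pa; maximum is in CB.
τ_max = T_CB·r/J = 68350·0.161/1.04×10^-3 = 1.052×10^7 Pa.

10.5 N/mm²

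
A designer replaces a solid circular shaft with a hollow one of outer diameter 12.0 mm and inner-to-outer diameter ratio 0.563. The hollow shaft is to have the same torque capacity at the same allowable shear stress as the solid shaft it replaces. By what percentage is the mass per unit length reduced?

26.7 %

Equal τ_max and T ⇒ the solid shaft needs d_s³ = d_o³(1−k⁴), so d_s = 12.0·(1−0.563⁴)^(1/3) = 11.58 mm.
Area ratio A_h/A_s = d_o²(1−k²)/d_s² = (1−k²)/(1−k⁴)^(2/3) = 0.7330.
Mass saving = 1 − 0.7330 = 26.7 %.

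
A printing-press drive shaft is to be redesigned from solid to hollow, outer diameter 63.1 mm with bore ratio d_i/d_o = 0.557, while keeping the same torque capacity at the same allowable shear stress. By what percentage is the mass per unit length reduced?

26.2 %

Equal τ_max and T ⇒ the solid shaft needs d_s³ = d_o³(1−k⁴), so d_s = 63.1·(1−0.557⁴)^(1/3) = 61.01 mm.
Area ratio A_h/A_s = d_o²(1−k²)/d_s² = (1−k²)/(1−k⁴)^(2/3) = 0.7379.
Mass saving = 1 − 0.7379 = 26.2 %.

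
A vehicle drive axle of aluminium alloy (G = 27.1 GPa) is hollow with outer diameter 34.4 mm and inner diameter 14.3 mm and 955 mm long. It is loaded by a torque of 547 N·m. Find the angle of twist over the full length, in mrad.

145 mrad

J = π(d_o⁴ − d_i⁴)/32 = π(0.0344⁴ − 0.0143⁴)/32 = 1.334×10^-7 m⁴.
θ = T·L/(G·J) = 547.0 × 0.955 / (27.1×10⁹ × 1.334×10^-7) = 0.1445 rad.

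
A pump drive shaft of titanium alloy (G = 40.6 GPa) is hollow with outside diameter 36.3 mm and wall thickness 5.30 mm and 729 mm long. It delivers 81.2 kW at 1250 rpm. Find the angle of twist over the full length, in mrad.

87.3 mrad

ω = 2π·1250/60 = 130.9 rad/s, so T = P/ω = 81.2×10³ / 130.9 = 620.3 N·m.
J = π(d_o⁴ − d_i⁴)/32 = π(0.0363⁴ − 0.0257⁴)/32 = 1.276×10^-7 m⁴.
θ = T·L/(G·J) = 620.3 × 0.729 / (40.6×10⁹ × 1.276×10^-7) = 0.08727 rad.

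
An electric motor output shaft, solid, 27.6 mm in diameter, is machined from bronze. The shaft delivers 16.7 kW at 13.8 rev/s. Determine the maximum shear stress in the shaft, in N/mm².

ω = 2π·13.8 = 86.71 rad/s, so T = P/ω = 16.7×10³ / 86.71 = 192.6 N·m.
J = πd⁴/32 = π(0.0276)⁴/32 = 5.697×10^-8 m⁴.
τ_max = T·r/J = 192.6 × 0.0138 / 5.697×10^-8 = 4.666×10^7 Pa.

46.7 N/mm²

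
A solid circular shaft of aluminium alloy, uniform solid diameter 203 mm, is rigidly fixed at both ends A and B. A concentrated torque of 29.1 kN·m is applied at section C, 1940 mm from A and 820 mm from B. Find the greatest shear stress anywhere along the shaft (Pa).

1.25e7 Pa

With uniform GJ and both ends fixed, compatibility θ_AC = θ_CB gives T_A·a = T_B·b, together with T_A + T_B = T₀.
T_A = T₀·b/(a+b) = 29100·820/2760 = 8646 N·m; T_B = 20450 N·m.
τ in each portion: τ_AC = 5.26×10^6 Pa, τ_CB = 1.25×10^7 Pa; maximum is in CB.
τ_max = T_CB·r/J = 20450·0.102/1.67×10^-4 = 1.245×10^7 Pa.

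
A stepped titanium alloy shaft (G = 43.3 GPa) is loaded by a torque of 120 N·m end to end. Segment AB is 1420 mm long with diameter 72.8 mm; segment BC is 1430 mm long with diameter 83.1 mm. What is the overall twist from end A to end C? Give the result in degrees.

J_AB = π(0.0728)⁴/32 = 2.76×10^-6 m⁴; J_BC = π(0.0831)⁴/32 = 4.68×10^-6 m⁴.
θ = (T/G)·Σ L_i/J_i = (120.0/43.3×10⁹)·(1.42/2.76×10^-6 + 1.43/4.68×10^-6) = 2.274×10^-3 rad.

0.130°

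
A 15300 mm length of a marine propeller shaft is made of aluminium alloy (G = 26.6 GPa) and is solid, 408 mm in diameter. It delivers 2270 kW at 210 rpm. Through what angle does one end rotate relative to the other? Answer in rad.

0.0218 rad

ω = 2π·210/60 = 21.99 rad/s, so T = P/ω = 2270×10³ / 21.99 = 103200 N·m.
J = πd⁴/32 = π(0.408)⁴/32 = 2.720×10^-3 m⁴.
θ = T·L/(G·J) = 103200 × 15.3 / (26.6×10⁹ × 2.720×10^-3) = 0.02182 rad.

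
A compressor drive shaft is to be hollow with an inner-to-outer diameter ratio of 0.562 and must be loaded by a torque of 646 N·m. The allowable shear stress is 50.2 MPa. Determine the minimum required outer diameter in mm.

41.8 mm

For a hollow shaft with d_i/d_o = 0.562: τ_max = 16T/(π d_o³ (1−k⁴)), so d_o = [16T/(π τ_allow (1−k⁴))]^(1/3) = [16·646.0/(π·5.02×10^7·0.9002)]^(1/3) = 0.04176 m.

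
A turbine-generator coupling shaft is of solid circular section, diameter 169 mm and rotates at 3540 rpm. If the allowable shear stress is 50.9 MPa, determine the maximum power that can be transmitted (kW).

17900 kW

J = πd⁴/32 = π(0.169)⁴/32 = 8.008×10^-5 m⁴.
T_max = τ_allow·J/r = 5.09×10^7 × 8.008×10^-5 / 0.0845 = 48240 N·m.
ω = 2π·3540/60 = 370.7 rad/s, so P_max = T_max·ω = 1.788×10^7 W.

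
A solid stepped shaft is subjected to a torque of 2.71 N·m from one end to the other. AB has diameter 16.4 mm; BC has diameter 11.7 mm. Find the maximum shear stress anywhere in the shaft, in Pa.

8.62e6 Pa

Under the same torque, τ_max = 16T/(πd³) is largest where d is smallest — segment BC (d = 11.7 mm).
τ_max = 16·2.710/(π·(0.0117)³) = 8.618×10^6 Pa.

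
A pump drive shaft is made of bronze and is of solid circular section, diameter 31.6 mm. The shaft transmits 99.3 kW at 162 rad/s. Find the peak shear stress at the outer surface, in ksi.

ω = 162 rad/s, so T = P/ω = 99.3×10³ / 162.0 = 613.0 N·m.
J = πd⁴/32 = π(0.0316)⁴/32 = 9.789×10^-8 m⁴.
τ_max = T·r/J = 613.0 × 0.0158 / 9.789×10^-8 = 9.893×10^7 Pa.

14.3 ksi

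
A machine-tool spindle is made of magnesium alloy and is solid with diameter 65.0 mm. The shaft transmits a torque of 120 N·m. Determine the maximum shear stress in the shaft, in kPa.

J = πd⁴/32 = π(0.0650)⁴/32 = 1.752×10^-6 m⁴.
τ_max = T·r/J = 120.0 × 0.0325 / 1.752×10^-6 = 2.225×10^6 Pa.

2230 kPa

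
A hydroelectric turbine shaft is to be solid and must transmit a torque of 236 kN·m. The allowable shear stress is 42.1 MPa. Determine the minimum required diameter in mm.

306 mm

For a solid shaft τ_max = 16T/(πd³), so d = (16T/(π τ_allow))^(1/3) = (16·236000/(π·4.21×10^7))^(1/3) = 0.3056 m.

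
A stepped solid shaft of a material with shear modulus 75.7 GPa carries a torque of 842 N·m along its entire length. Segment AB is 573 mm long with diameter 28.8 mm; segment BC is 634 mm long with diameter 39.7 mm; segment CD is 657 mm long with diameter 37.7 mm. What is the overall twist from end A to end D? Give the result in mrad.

160 mrad

J_AB = π(0.0288)⁴/32 = 6.75×10^-8 m⁴; J_BC = π(0.0397)⁴/32 = 2.44×10^-7 m⁴; J_CD = π(0.0377)⁴/32 = 1.98×10^-7 m⁴.
θ = (T/G)·Σ L_i/J_i = (842.0/75.7×10⁹)·(0.573/6.75×10^-8 + 0.634/2.44×10^-7 + 0.657/1.98×10^-7) = 0.1601 rad.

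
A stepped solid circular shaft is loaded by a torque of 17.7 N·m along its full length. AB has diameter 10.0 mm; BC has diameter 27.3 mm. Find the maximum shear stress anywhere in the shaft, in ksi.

13.1 ksi

Under the same torque, τ_max = 16T/(πd³) is largest where d is smallest — segment AB (d = 10.0 mm).
τ_max = 16·17.70/(π·(0.0100)³) = 9.015×10^7 Pa.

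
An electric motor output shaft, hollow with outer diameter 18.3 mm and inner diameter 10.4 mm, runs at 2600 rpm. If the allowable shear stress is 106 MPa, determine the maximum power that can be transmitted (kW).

31.1 kW

J = π(d_o⁴ − d_i⁴)/32 = π(0.0183⁴ − 0.0104⁴)/32 = 9.862×10^-9 m⁴.
T_max = τ_allow·J/r = 1.06×10^8 × 9.862×10^-9 / 0.00915 = 114.2 N·m.
ω = 2π·2600/60 = 272.3 rad/s, so P_max = T_max·ω = 3.111×10^4 W.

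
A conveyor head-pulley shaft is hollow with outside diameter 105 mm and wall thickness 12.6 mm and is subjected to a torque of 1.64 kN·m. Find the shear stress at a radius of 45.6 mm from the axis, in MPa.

J = π(d_o⁴ − d_i⁴)/32 = π(0.105⁴ − 0.0798⁴)/32 = 7.952×10^-6 m⁴.
Shear stress varies linearly with radius: τ = T·r/J = 1640 × 0.0456 / 7.952×10^-6 = 9.404×10^6 Pa.

9.40 MPa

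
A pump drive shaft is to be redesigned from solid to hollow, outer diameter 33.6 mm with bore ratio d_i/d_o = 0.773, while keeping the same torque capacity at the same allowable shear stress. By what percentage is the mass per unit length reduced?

46.0 %

Equal τ_max and T ⇒ the solid shaft needs d_s³ = d_o³(1−k⁴), so d_s = 33.6·(1−0.773⁴)^(1/3) = 29.00 mm.
Area ratio A_h/A_s = d_o²(1−k²)/d_s² = (1−k²)/(1−k⁴)^(2/3) = 0.5403.
Mass saving = 1 − 0.5403 = 46.0 %.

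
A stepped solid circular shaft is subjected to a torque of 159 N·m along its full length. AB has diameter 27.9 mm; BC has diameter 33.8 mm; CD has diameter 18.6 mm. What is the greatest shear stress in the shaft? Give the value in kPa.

Under the same torque, τ_max = 16T/(πd³) is largest where d is smallest — segment CD (d = 18.6 mm).
τ_max = 16·159.0/(π·(0.0186)³) = 1.258×10^8 Pa.

126000 kPa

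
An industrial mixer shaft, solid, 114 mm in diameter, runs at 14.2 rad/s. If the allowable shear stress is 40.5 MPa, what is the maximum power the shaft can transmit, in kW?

J = πd⁴/32 = π(0.114)⁴/32 = 1.658×10^-5 m⁴.
T_max = τ_allow·J/r = 4.05×10^7 × 1.658×10^-5 / 0.0570 = 11780 N·m.
ω = 14.2 rad/s, so P_max = T_max·ω = 1.673×10^5 W.

167 kW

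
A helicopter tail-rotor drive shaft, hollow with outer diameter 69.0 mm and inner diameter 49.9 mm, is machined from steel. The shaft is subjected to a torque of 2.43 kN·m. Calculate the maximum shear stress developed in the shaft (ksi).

7.52 ksi

J = π(d_o⁴ − d_i⁴)/32 = π(0.0690⁴ − 0.0499⁴)/32 = 1.617×10^-6 m⁴.
τ_max = T·r/J = 2430 × 0.0345 / 1.617×10^-6 = 5.186×10^7 Pa.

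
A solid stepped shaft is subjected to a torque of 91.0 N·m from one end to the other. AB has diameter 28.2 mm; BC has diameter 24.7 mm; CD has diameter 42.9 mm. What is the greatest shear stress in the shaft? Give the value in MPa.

Under the same torque, τ_max = 16T/(πd³) is largest where d is smallest — segment BC (d = 24.7 mm).
τ_max = 16·91.00/(π·(0.0247)³) = 3.076×10^7 Pa.

30.8 MPa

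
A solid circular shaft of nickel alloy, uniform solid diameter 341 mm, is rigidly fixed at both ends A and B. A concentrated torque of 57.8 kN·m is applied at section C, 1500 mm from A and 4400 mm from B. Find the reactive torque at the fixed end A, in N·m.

43100 N·m

With uniform GJ and both ends fixed, compatibility θ_AC = θ_CB gives T_A·a = T_B·b, together with T_A + T_B = T₀.
T_A = T₀·b/(a+b) = 57800·4400/5900 = 43110 N·m; T_B = 14690 N·m.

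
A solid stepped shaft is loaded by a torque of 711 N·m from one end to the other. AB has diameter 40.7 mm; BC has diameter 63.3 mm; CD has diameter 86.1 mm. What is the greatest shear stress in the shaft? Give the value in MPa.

53.7 MPa

Under the same torque, τ_max = 16T/(πd³) is largest where d is smallest — segment AB (d = 40.7 mm).
τ_max = 16·711.0/(π·(0.0407)³) = 5.371×10^7 Pa.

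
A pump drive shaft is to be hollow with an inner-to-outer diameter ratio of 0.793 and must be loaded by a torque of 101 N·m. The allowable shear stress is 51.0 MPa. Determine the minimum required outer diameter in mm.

25.6 mm

For a hollow shaft with d_i/d_o = 0.793: τ_max = 16T/(π d_o³ (1−k⁴)), so d_o = [16T/(π τ_allow (1−k⁴))]^(1/3) = [16·101.0/(π·5.10×10^7·0.6045)]^(1/3) = 0.02555 m.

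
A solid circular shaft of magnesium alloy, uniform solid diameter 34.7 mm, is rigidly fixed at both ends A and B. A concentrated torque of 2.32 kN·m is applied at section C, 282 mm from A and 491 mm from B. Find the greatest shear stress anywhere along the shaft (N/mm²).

With uniform GJ and both ends fixed, compatibility θ_AC = θ_CB gives T_A·a = T_B·b, together with T_A + T_B = T₀.
T_A = T₀·b/(a+b) = 2320·491/773.0 = 1474 N·m; T_B = 846.4 N·m.
τ in each portion: τ_AC = 1.80×10^8 Pa, τ_CB = 1.03×10^8 Pa; maximum is in AC.
τ_max = T_AC·r/J = 1474·0.0174/1.42×10^-7 = 1.796×10^8 Pa.

180 N/mm²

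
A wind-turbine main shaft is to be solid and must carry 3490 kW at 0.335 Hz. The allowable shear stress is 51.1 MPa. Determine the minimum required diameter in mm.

549 mm

ω = 2π·0.335 = 2.105 rad/s, so T = P/ω = 3490×10³ / 2.105 = 1.658e6 N·m.
For a solid shaft τ_max = 16T/(πd³), so d = (16T/(π τ_allow))^(1/3) = (16·1.658e6/(π·5.11×10^7))^(1/3) = 0.5488 m.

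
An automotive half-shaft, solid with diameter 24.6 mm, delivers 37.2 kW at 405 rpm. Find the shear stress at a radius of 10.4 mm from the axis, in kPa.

254000 kPa

ω = 2π·405/60 = 42.41 rad/s, so T = P/ω = 37.2×10³ / 42.41 = 877.1 N·m.
J = πd⁴/32 = π(0.0246)⁴/32 = 3.595×10^-8 m⁴.
Shear stress varies linearly with radius: τ = T·r/J = 877.1 × 0.0104 / 3.595×10^-8 = 2.537×10^8 Pa.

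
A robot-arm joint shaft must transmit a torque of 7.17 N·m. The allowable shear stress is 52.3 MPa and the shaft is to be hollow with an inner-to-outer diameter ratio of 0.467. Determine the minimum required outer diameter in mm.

9.02 mm

For a hollow shaft with d_i/d_o = 0.467: τ_max = 16T/(π d_o³ (1−k⁴)), so d_o = [16T/(π τ_allow (1−k⁴))]^(1/3) = [16·7.170/(π·5.23×10^7·0.9524)]^(1/3) = 0.009017 m.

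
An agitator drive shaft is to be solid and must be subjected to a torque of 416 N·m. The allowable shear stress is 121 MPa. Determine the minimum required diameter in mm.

26.0 mm

For a solid shaft τ_max = 16T/(πd³), so d = (16T/(π τ_allow))^(1/3) = (16·416.0/(π·1.21×10^8))^(1/3) = 0.02597 m.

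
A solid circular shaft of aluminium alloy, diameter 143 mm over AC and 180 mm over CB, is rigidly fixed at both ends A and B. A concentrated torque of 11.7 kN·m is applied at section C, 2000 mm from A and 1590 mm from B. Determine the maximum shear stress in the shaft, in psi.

Compatibility: T_A·a/J_AC = T_B·b/J_CB with T_A + T_B = T₀.
J_AC = 4.11×10^-5 m⁴, J_CB = 1.03×10^-4 m⁴, so T_A = T₀·(J_AC/a)/((J_AC/a)+(J_CB/b)) = 2814 N·m, T_B = 8886 N·m.
τ in each portion: τ_AC = 4.90×10^6 Pa, τ_CB = 7.76×10^6 Pa; maximum is in CB.
τ_max = T_CB·r/J = 8886·0.0900/1.03×10^-4 = 7.760×10^6 Pa.

1130 psi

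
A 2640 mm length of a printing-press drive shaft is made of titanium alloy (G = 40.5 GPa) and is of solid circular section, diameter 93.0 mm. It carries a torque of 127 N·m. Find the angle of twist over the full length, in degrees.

0.0646°

J = πd⁴/32 = π(0.0930)⁴/32 = 7.344×10^-6 m⁴.
θ = T·L/(G·J) = 127.0 × 2.64 / (40.5×10⁹ × 7.344×10^-6) = 1.127×10^-3 rad.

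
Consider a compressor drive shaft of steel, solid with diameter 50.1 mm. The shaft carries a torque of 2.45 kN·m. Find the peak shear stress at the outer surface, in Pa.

J = πd⁴/32 = π(0.0501)⁴/32 = 6.185×10^-7 m⁴.
τ_max = T·r/J = 2450 × 0.0250 / 6.185×10^-7 = 9.923×10^7 Pa.

9.92e7 Pa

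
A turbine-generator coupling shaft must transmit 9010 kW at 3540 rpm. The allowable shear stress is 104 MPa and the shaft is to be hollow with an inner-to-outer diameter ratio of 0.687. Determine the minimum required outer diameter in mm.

115 mm

ω = 2π·3540/60 = 370.7 rad/s, so T = P/ω = 9010×10³ / 370.7 = 24300 N·m.
For a hollow shaft with d_i/d_o = 0.687: τ_max = 16T/(π d_o³ (1−k⁴)), so d_o = [16T/(π τ_allow (1−k⁴))]^(1/3) = [16·24300/(π·1.04×10^8·0.7772)]^(1/3) = 0.1153 m.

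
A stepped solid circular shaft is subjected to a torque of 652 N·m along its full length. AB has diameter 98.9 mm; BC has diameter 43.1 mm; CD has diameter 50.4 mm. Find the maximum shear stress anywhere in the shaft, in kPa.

Under the same torque, τ_max = 16T/(πd³) is largest where d is smallest — segment BC (d = 43.1 mm).
τ_max = 16·652.0/(π·(0.0431)³) = 4.147×10^7 Pa.

41500 kPa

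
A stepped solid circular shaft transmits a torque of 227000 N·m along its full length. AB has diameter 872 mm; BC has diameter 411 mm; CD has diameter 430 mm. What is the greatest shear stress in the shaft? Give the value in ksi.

Under the same torque, τ_max = 16T/(πd³) is largest where d is smallest — segment BC (d = 411 mm).
τ_max = 16·227000/(π·(0.411)³) = 1.665×10^7 Pa.

2.42 ksi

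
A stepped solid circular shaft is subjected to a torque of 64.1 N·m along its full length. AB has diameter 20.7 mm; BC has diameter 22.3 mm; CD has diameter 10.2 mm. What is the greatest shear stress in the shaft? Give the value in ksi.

Under the same torque, τ_max = 16T/(πd³) is largest where d is smallest — segment CD (d = 10.2 mm).
τ_max = 16·64.10/(π·(0.0102)³) = 3.076×10^8 Pa.

44.6 ksi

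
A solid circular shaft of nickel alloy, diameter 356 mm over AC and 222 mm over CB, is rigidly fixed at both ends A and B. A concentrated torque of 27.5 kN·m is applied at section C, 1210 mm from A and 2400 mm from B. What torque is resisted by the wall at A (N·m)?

25600 N·m

Compatibility: T_A·a/J_AC = T_B·b/J_CB with T_A + T_B = T₀.
J_AC = 1.58×10^-3 m⁴, J_CB = 2.38×10^-4 m⁴, so T_A = T₀·(J_AC/a)/((J_AC/a)+(J_CB/b)) = 25550 N·m, T_B = 1948 N·m.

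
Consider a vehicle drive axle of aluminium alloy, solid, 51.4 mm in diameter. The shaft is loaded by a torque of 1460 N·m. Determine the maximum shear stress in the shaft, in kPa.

J = πd⁴/32 = π(0.0514)⁴/32 = 6.853×10^-7 m⁴.
τ_max = T·r/J = 1460 × 0.0257 / 6.853×10^-7 = 5.476×10^7 Pa.

54800 kPa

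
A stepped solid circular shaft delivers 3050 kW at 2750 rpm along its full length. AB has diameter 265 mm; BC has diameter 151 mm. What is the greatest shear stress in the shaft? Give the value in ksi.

ω = 2π·2750/60 = 288.0 rad/s, so T = P/ω = 3050×10³ / 288.0 = 10590 N·m.
Under the same torque, τ_max = 16T/(πd³) is largest where d is smallest — segment BC (d = 151 mm).
τ_max = 16·10590/(π·(0.151)³) = 1.567×10^7 Pa.

2.27 ksi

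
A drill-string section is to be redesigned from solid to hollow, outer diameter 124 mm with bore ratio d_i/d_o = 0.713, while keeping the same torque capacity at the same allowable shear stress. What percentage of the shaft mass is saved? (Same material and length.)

40.0 %

Equal τ_max and T ⇒ the solid shaft needs d_s³ = d_o³(1−k⁴), so d_s = 124·(1−0.713⁴)^(1/3) = 112.2 mm.
Area ratio A_h/A_s = d_o²(1−k²)/d_s² = (1−k²)/(1−k⁴)^(2/3) = 0.6001.
Mass saving = 1 − 0.6001 = 40.0 %.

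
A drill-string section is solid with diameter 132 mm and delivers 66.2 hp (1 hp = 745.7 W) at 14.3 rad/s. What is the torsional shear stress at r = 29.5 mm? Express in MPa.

ω = 14.3 rad/s, so T = P/ω = 66.2×745.7 / 14.30 = 3452 N·m.
J = πd⁴/32 = π(0.132)⁴/32 = 2.981×10^-5 m⁴.
Shear stress varies linearly with radius: τ = T·r/J = 3452 × 0.0295 / 2.981×10^-5 = 3.417×10^6 Pa.

3.42 MPa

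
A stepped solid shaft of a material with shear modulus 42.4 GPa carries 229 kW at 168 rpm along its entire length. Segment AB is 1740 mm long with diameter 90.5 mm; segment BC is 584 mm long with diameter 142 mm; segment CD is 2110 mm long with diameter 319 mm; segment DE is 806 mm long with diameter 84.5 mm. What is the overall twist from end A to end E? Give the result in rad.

ω = 2π·168/60 = 17.59 rad/s, so T = P/ω = 229×10³ / 17.59 = 13020 N·m.
J_AB = π(0.0905)⁴/32 = 6.59×10^-6 m⁴; J_BC = π(0.142)⁴/32 = 3.99×10^-5 m⁴; J_CD = π(0.319)⁴/32 = 1.02×10^-3 m⁴; J_DE = π(0.0845)⁴/32 = 5.01×10^-6 m⁴.
θ = (T/G)·Σ L_i/J_i = (13020/42.4×10⁹)·(1.74/6.59×10^-6 + 0.584/3.99×10^-5 + 2.11/1.02×10^-3 + 0.806/5.01×10^-6) = 0.1357 rad.

0.136 rad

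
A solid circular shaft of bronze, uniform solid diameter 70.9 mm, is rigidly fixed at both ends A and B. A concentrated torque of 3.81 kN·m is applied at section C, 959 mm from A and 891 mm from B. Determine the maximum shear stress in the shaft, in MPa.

28.2 MPa

With uniform GJ and both ends fixed, compatibility θ_AC = θ_CB gives T_A·a = T_B·b, together with T_A + T_B = T₀.
T_A = T₀·b/(a+b) = 3810·891/1850 = 1835 N·m; T_B = 1975 N·m.
τ in each portion: τ_AC = 2.62×10^7 Pa, τ_CB = 2.82×10^7 Pa; maximum is in CB.
τ_max = T_CB·r/J = 1975·0.0355/2.48×10^-6 = 2.822×10^7 Pa.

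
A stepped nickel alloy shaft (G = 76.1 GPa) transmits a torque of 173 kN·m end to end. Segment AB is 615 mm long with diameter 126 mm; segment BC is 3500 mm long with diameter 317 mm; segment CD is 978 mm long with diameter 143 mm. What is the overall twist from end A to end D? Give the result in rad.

0.119 rad

J_AB = π(0.126)⁴/32 = 2.47×10^-5 m⁴; J_BC = π(0.317)⁴/32 = 9.91×10^-4 m⁴; J_CD = π(0.143)⁴/32 = 4.11×10^-5 m⁴.
θ = (T/G)·Σ L_i/J_i = (173000/76.1×10⁹)·(0.615/2.47×10^-5 + 3.50/9.91×10^-4 + 0.978/4.11×10^-5) = 0.1187 rad.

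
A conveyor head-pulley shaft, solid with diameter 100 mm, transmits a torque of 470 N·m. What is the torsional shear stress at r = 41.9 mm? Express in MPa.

2.01 MPa

J = πd⁴/32 = π(0.100)⁴/32 = 9.817×10^-6 m⁴.
Shear stress varies linearly with radius: τ = T·r/J = 470.0 × 0.0419 / 9.817×10^-6 = 2.006×10^6 Pa.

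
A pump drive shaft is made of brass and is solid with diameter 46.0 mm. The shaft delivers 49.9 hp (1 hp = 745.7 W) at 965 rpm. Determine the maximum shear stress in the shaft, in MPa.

ω = 2π·965/60 = 101.1 rad/s, so T = P/ω = 49.9×745.7 / 101.1 = 368.2 N·m.
J = πd⁴/32 = π(0.0460)⁴/32 = 4.396×10^-7 m⁴.
τ_max = T·r/J = 368.2 × 0.0230 / 4.396×10^-7 = 1.927×10^7 Pa.

19.3 MPa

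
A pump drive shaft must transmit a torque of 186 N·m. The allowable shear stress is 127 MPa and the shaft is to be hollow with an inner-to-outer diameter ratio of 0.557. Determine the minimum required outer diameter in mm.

For a hollow shaft with d_i/d_o = 0.557: τ_max = 16T/(π d_o³ (1−k⁴)), so d_o = [16T/(π τ_allow (1−k⁴))]^(1/3) = [16·186.0/(π·1.27×10^8·0.9037)]^(1/3) = 0.02021 m.

20.2 mm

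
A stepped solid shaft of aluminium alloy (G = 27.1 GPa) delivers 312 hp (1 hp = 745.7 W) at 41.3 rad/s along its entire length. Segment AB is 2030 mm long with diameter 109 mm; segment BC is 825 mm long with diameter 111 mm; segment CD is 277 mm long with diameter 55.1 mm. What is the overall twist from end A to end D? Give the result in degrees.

ω = 41.3 rad/s, so T = P/ω = 312×745.7 / 41.30 = 5633 N·m.
J_AB = π(0.109)⁴/32 = 1.39×10^-5 m⁴; J_BC = π(0.111)⁴/32 = 1.49×10^-5 m⁴; J_CD = π(0.0551)⁴/32 = 9.05×10^-7 m⁴.
θ = (T/G)·Σ L_i/J_i = (5633/27.1×10⁹)·(2.03/1.39×10^-5 + 0.825/1.49×10^-5 + 0.277/9.05×10^-7) = 0.1056 rad.

6.05°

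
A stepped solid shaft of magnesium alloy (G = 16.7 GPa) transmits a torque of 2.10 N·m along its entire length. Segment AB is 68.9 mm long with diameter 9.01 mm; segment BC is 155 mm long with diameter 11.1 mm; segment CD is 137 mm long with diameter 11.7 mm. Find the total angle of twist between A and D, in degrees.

J_AB = π(0.00901)⁴/32 = 6.47×10^-10 m⁴; J_BC = π(0.0111)⁴/32 = 1.49×10^-9 m⁴; J_CD = π(0.0117)⁴/32 = 1.84×10^-9 m⁴.
θ = (T/G)·Σ L_i/J_i = (2.100/16.7×10⁹)·(0.0689/6.47×10^-10 + 0.155/1.49×10^-9 + 0.137/1.84×10^-9) = 0.03583 rad.

2.05°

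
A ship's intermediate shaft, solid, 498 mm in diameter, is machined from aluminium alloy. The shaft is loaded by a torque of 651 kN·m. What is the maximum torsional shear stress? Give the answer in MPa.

26.8 MPa

J = πd⁴/32 = π(0.498)⁴/32 = 6.038×10^-3 m⁴.
τ_max = T·r/J = 651000 × 0.249 / 6.038×10^-3 = 2.684×10^7 Pa.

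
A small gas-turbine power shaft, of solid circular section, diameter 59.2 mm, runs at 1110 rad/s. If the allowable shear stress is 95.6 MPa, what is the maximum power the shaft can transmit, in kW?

J = πd⁴/32 = π(0.0592)⁴/32 = 1.206×10^-6 m⁴.
T_max = τ_allow·J/r = 9.56×10^7 × 1.206×10^-6 / 0.0296 = 3895 N·m.
ω = 1110 rad/s, so P_max = T_max·ω = 4.323×10^6 W.

4320 kW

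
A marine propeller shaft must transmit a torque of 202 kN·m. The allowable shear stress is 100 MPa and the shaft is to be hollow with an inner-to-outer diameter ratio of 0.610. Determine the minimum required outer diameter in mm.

229 mm

For a hollow shaft with d_i/d_o = 0.610: τ_max = 16T/(π d_o³ (1−k⁴)), so d_o = [16T/(π τ_allow (1−k⁴))]^(1/3) = [16·202000/(π·1.00×10^8·0.8615)]^(1/3) = 0.2286 m.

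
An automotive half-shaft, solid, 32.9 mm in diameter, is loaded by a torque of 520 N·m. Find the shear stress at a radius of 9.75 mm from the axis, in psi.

6390 psi

J = πd⁴/32 = π(0.0329)⁴/32 = 1.150×10^-7 m⁴.
Shear stress varies linearly with radius: τ = T·r/J = 520.0 × 0.00975 / 1.150×10^-7 = 4.408×10^7 Pa.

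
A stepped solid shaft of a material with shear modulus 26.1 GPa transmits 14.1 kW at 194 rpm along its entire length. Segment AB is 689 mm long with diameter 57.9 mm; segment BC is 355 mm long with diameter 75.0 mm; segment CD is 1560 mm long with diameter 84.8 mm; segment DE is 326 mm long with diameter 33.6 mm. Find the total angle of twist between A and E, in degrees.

5.56°

ω = 2π·194/60 = 20.32 rad/s, so T = P/ω = 14.1×10³ / 20.32 = 694.0 N·m.
J_AB = π(0.0579)⁴/32 = 1.10×10^-6 m⁴; J_BC = π(0.0750)⁴/32 = 3.11×10^-6 m⁴; J_CD = π(0.0848)⁴/32 = 5.08×10^-6 m⁴; J_DE = π(0.0336)⁴/32 = 1.25×10^-7 m⁴.
θ = (T/G)·Σ L_i/J_i = (694.0/26.1×10⁹)·(0.689/1.10×10^-6 + 0.355/3.11×10^-6 + 1.56/5.08×10^-6 + 0.326/1.25×10^-7) = 0.09710 rad.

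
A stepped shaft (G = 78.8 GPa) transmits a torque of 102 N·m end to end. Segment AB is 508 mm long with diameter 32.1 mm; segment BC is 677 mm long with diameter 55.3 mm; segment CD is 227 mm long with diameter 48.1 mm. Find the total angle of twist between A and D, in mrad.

J_AB = π(0.0321)⁴/32 = 1.04×10^-7 m⁴; J_BC = π(0.0553)⁴/32 = 9.18×10^-7 m⁴; J_CD = π(0.0481)⁴/32 = 5.26×10^-7 m⁴.
θ = (T/G)·Σ L_i/J_i = (102.0/78.8×10⁹)·(0.508/1.04×10^-7 + 0.677/9.18×10^-7 + 0.227/5.26×10^-7) = 7.822×10^-3 rad.

7.82 mrad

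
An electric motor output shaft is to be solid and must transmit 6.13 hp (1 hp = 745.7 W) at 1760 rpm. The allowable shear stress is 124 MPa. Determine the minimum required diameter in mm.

10.1 mm

ω = 2π·1760/60 = 184.3 rad/s, so T = P/ω = 6.13×745.7 / 184.3 = 24.80 N·m.
For a solid shaft τ_max = 16T/(πd³), so d = (16T/(π τ_allow))^(1/3) = (16·24.80/(π·1.24×10^8))^(1/3) = 0.01006 m.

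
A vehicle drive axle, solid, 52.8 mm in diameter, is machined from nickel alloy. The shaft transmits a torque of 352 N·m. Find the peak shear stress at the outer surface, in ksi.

J = πd⁴/32 = π(0.0528)⁴/32 = 7.630×10^-7 m⁴.
τ_max = T·r/J = 352.0 × 0.0264 / 7.630×10^-7 = 1.218×10^7 Pa.

1.77 ksi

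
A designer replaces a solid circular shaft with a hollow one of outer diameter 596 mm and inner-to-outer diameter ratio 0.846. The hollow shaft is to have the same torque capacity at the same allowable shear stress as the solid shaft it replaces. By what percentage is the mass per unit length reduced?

Equal τ_max and T ⇒ the solid shaft needs d_s³ = d_o³(1−k⁴), so d_s = 596·(1−0.846⁴)^(1/3) = 469.2 mm.
Area ratio A_h/A_s = d_o²(1−k²)/d_s² = (1−k²)/(1−k⁴)^(2/3) = 0.4588.
Mass saving = 1 − 0.4588 = 54.1 %.

54.1 %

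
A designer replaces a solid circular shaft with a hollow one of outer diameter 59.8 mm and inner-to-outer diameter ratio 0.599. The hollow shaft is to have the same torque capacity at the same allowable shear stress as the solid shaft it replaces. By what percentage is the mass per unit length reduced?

29.7 %

Equal τ_max and T ⇒ the solid shaft needs d_s³ = d_o³(1−k⁴), so d_s = 59.8·(1−0.599⁴)^(1/3) = 57.12 mm.
Area ratio A_h/A_s = d_o²(1−k²)/d_s² = (1−k²)/(1−k⁴)^(2/3) = 0.7029.
Mass saving = 1 − 0.7029 = 29.7 %.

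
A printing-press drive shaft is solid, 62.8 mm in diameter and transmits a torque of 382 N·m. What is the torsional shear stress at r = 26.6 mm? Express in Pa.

J = πd⁴/32 = π(0.0628)⁴/32 = 1.527×10^-6 m⁴.
Shear stress varies linearly with radius: τ = T·r/J = 382.0 × 0.0266 / 1.527×10^-6 = 6.654×10^6 Pa.

6.65e6 Pa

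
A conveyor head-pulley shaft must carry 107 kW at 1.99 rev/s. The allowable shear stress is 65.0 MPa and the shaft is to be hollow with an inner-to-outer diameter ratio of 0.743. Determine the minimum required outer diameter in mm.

98.8 mm

ω = 2π·1.99 = 12.50 rad/s, so T = P/ω = 107×10³ / 12.50 = 8558 N·m.
For a hollow shaft with d_i/d_o = 0.743: τ_max = 16T/(π d_o³ (1−k⁴)), so d_o = [16T/(π τ_allow (1−k⁴))]^(1/3) = [16·8558/(π·6.50×10^7·0.6952)]^(1/3) = 0.09880 m.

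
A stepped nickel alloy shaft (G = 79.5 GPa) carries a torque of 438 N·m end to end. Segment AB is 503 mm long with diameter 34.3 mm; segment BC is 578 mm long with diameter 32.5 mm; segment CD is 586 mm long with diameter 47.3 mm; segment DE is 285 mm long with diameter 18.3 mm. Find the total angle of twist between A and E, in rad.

J_AB = π(0.0343)⁴/32 = 1.36×10^-7 m⁴; J_BC = π(0.0325)⁴/32 = 1.10×10^-7 m⁴; J_CD = π(0.0473)⁴/32 = 4.91×10^-7 m⁴; J_DE = π(0.0183)⁴/32 = 1.10×10^-8 m⁴.
θ = (T/G)·Σ L_i/J_i = (438.0/79.5×10⁹)·(0.503/1.36×10^-7 + 0.578/1.10×10^-7 + 0.586/4.91×10^-7 + 0.285/1.10×10^-8) = 0.1986 rad.

0.199 rad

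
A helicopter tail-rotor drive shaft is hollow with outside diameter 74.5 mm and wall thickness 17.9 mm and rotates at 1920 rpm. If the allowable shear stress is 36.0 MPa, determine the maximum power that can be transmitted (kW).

545 kW

J = π(d_o⁴ − d_i⁴)/32 = π(0.0745⁴ − 0.0387⁴)/32 = 2.804×10^-6 m⁴.
T_max = τ_allow·J/r = 3.60×10^7 × 2.804×10^-6 / 0.0372 = 2710 N·m.
ω = 2π·1920/60 = 201.1 rad/s, so P_max = T_max·ω = 5.449×10^5 W.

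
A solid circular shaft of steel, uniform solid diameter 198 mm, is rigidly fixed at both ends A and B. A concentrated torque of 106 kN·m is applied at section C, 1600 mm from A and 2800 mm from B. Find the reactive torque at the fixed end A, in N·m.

With uniform GJ and both ends fixed, compatibility θ_AC = θ_CB gives T_A·a = T_B·b, together with T_A + T_B = T₀.
T_A = T₀·b/(a+b) = 106000·2800/4400 = 67450 N·m; T_B = 38550 N·m.

67500 N·m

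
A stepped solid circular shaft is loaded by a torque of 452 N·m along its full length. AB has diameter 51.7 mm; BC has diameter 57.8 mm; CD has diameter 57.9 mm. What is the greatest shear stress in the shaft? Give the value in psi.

Under the same torque, τ_max = 16T/(πd³) is largest where d is smallest — segment AB (d = 51.7 mm).
τ_max = 16·452.0/(π·(0.0517)³) = 1.666×10^7 Pa.

2420 psi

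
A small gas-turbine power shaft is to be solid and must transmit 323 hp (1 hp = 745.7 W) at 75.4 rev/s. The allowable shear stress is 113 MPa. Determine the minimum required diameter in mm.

ω = 2π·75.4 = 473.8 rad/s, so T = P/ω = 323×745.7 / 473.8 = 508.4 N·m.
For a solid shaft τ_max = 16T/(πd³), so d = (16T/(π τ_allow))^(1/3) = (16·508.4/(π·1.13×10^8))^(1/3) = 0.02840 m.

28.4 mm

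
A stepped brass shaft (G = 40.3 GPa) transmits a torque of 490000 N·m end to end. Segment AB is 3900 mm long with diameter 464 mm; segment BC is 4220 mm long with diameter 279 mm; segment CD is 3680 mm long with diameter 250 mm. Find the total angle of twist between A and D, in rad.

J_AB = π(0.464)⁴/32 = 4.55×10^-3 m⁴; J_BC = π(0.279)⁴/32 = 5.95×10^-4 m⁴; J_CD = π(0.250)⁴/32 = 3.83×10^-4 m⁴.
θ = (T/G)·Σ L_i/J_i = (490000/40.3×10⁹)·(3.90/4.55×10^-3 + 4.22/5.95×10^-4 + 3.68/3.83×10^-4) = 0.2134 rad.

0.213 rad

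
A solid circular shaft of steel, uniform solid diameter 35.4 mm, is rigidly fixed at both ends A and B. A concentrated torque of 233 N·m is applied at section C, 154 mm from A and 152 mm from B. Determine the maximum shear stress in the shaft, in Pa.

With uniform GJ and both ends fixed, compatibility θ_AC = θ_CB gives T_A·a = T_B·b, together with T_A + T_B = T₀.
T_A = T₀·b/(a+b) = 233.0·152/306.0 = 115.7 N·m; T_B = 117.3 N·m.
τ in each portion: τ_AC = 1.33×10^7 Pa, τ_CB = 1.35×10^7 Pa; maximum is in CB.
τ_max = T_CB·r/J = 117.3·0.0177/1.54×10^-7 = 1.346×10^7 Pa.

1.35e7 Pa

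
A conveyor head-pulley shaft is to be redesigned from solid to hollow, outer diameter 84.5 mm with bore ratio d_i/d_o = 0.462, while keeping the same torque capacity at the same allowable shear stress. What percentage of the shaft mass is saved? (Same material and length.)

Equal τ_max and T ⇒ the solid shaft needs d_s³ = d_o³(1−k⁴), so d_s = 84.5·(1−0.462⁴)^(1/3) = 83.20 mm.
Area ratio A_h/A_s = d_o²(1−k²)/d_s² = (1−k²)/(1−k⁴)^(2/3) = 0.8114.
Mass saving = 1 − 0.8114 = 18.9 %.

18.9 %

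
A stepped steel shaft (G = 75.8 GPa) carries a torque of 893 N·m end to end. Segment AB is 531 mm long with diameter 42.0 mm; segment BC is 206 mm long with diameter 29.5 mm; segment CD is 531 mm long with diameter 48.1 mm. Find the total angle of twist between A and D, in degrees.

J_AB = π(0.0420)⁴/32 = 3.05×10^-7 m⁴; J_BC = π(0.0295)⁴/32 = 7.44×10^-8 m⁴; J_CD = π(0.0481)⁴/32 = 5.26×10^-7 m⁴.
θ = (T/G)·Σ L_i/J_i = (893.0/75.8×10⁹)·(0.531/3.05×10^-7 + 0.206/7.44×10^-8 + 0.531/5.26×10^-7) = 0.06502 rad.

3.73°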